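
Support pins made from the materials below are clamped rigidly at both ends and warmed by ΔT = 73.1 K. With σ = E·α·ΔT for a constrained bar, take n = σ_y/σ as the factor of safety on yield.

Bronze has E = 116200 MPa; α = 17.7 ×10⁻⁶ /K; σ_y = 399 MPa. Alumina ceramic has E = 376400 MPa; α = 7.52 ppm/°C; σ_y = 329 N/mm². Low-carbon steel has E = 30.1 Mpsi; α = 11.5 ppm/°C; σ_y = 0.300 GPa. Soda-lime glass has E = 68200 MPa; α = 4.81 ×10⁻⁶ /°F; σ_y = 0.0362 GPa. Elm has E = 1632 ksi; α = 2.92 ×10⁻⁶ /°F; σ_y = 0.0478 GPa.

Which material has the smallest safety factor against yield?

With everything in SI (GPa, ×10⁻⁶/K, MPa):
  bronze: E = 116.2, α = 17.7, σ_y = 399.0 → σ = 150 MPa, n = 2.65
  alumina ceramic: E = 376.4, α = 7.52, σ_y = 329.0 → σ = 207 MPa, n = 1.59
  low-carbon steel: E = 207.5, α = 11.5, σ_y = 300.0 → σ = 174 MPa, n = 1.72
  soda-lime glass: E = 68.20, α = 8.66, σ_y = 36.20 → σ = 43.2 MPa, n = 0.839
  elm: E = 11.25, α = 5.26, σ_y = 47.80 → σ = 4.32 MPa, n = 11.1
Smallest n: soda-lime glass with n = 0.839.

soda-lime glass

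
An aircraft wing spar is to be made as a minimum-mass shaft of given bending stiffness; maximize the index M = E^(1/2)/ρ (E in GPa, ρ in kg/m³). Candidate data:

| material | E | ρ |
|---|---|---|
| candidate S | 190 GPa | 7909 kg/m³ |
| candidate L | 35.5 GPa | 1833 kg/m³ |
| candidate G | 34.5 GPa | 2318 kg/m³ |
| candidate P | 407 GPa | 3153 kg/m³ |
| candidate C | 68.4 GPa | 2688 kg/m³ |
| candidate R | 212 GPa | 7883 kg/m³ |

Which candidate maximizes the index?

Evaluate M for each candidate:
  candidate P: M = 6.40×10⁻³
  candidate L: M = 3.25×10⁻³
  candidate C: M = 3.08×10⁻³
  candidate G: M = 2.53×10⁻³
  candidate R: M = 1.85×10⁻³
  candidate S: M = 1.74×10⁻³
The maximum is for candidate P.

candidate P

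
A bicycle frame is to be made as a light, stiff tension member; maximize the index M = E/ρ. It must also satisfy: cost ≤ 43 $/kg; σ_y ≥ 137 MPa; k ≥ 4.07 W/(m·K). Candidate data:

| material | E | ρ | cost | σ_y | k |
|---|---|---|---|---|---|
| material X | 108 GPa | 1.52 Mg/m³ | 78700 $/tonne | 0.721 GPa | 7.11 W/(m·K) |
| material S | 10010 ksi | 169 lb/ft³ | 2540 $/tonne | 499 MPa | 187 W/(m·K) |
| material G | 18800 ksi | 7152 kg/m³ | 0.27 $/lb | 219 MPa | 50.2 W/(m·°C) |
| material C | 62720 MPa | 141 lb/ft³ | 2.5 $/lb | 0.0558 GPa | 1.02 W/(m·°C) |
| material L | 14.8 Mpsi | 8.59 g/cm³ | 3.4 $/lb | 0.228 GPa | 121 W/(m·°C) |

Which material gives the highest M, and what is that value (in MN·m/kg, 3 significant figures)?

Screen on constraints: cost ≤ 43 $/kg; σ_y ≥ 137 MPa; k ≥ 4.07 W/(m·K). Survivors: material S, material G, material L.
Putting every candidate on a common basis:
  material S: E = 69.02 GPa, ρ = 2707 kg/m³
  material G: E = 129.6 GPa, ρ = 7152 kg/m³
  material L: E = 102.0 GPa, ρ = 8590 kg/m³
  material S: M = 25.5 MN·m/kg
  material G: M = 18.1 MN·m/kg
  material L: M = 11.9 MN·m/kg
The maximum is for material S.

material S, M = 25.5 MN·m/kg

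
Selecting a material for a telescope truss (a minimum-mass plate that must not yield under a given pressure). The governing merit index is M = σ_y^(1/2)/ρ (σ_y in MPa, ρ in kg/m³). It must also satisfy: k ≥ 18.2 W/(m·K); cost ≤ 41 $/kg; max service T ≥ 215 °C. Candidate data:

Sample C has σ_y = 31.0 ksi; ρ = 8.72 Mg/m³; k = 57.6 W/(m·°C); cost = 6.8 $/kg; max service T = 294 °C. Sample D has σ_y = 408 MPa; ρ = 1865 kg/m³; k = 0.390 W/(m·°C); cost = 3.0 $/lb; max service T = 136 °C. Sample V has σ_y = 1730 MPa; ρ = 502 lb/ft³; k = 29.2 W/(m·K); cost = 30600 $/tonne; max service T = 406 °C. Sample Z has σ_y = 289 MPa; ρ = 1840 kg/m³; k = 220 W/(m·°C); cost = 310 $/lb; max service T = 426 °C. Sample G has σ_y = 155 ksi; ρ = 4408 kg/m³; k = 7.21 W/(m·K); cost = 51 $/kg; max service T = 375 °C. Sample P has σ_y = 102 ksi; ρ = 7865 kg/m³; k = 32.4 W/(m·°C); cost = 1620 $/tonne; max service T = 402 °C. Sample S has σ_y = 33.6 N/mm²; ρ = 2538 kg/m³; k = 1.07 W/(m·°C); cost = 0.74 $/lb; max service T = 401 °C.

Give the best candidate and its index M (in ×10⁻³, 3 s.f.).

Screen on constraints: k ≥ 18.2 W/(m·K); cost ≤ 41 $/kg; max service T ≥ 215 °C. Survivors: sample C, sample V, sample P.
In SI units:
  sample C: σ_y = 213.7 MPa, ρ = 8720 kg/m³
  sample V: σ_y = 1730 MPa, ρ = 8041 kg/m³
  sample P: σ_y = 703.3 MPa, ρ = 7865 kg/m³
  sample V: M = 5.17×10⁻³
  sample P: M = 3.37×10⁻³
  sample C: M = 1.68×10⁻³
Sample V ranks first.

sample V, M = 5.17×10⁻³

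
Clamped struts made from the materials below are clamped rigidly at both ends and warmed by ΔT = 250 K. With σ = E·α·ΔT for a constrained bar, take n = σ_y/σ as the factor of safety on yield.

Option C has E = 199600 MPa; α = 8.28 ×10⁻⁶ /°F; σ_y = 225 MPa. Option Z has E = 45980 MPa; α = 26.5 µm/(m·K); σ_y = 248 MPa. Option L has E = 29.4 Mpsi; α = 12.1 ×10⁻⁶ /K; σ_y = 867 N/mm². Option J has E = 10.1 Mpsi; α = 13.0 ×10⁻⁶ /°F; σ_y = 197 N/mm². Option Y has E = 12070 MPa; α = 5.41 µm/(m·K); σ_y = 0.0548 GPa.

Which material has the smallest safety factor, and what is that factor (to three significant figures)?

With everything in SI (GPa, ×10⁻⁶/K, MPa):
  option C: E = 199.6, α = 14.9, σ_y = 225.0 → σ = 744 MPa, n = 0.303
  option Z: E = 45.98, α = 26.5, σ_y = 248.0 → σ = 305 MPa, n = 0.814
  option L: E = 202.7, α = 12.1, σ_y = 867.0 → σ = 613 MPa, n = 1.41
  option J: E = 69.64, α = 23.4, σ_y = 197.0 → σ = 407 MPa, n = 0.484
  option Y: E = 12.07, α = 5.41, σ_y = 54.80 → σ = 16.3 MPa, n = 3.36
Option C has the lowest safety factor, n = 0.303.

option C, n = 0.303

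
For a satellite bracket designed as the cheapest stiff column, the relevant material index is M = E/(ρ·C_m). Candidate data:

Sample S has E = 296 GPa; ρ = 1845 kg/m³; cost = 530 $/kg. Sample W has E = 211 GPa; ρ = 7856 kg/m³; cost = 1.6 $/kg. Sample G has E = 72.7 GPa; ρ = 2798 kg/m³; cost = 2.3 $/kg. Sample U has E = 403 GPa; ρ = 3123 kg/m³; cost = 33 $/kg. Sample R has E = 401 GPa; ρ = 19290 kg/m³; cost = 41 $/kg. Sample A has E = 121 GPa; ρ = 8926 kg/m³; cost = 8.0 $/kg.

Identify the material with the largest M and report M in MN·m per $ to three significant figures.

sample W, M = 16.8 MN·m per $

Per-candidate index values:
  sample W: M = 16.8 MN·m per $
  sample G: M = 11.3 MN·m per $
  sample U: M = 3.91 MN·m per $
  sample A: M = 1.69 MN·m per $
  sample R: M = 0.507 MN·m per $
  sample S: M = 0.303 MN·m per $
Sample W ranks first.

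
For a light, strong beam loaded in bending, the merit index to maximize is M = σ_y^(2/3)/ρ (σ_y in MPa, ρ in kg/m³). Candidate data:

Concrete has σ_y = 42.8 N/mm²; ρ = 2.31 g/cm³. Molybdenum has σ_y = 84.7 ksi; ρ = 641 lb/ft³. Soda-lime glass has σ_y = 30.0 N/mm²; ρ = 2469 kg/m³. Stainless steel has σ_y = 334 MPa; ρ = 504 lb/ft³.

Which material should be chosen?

After converting to SI:
  concrete: σ_y = 42.80 MPa, ρ = 2310 kg/m³
  molybdenum: σ_y = 584.0 MPa, ρ = 10270 kg/m³
  soda-lime glass: σ_y = 30.00 MPa, ρ = 2469 kg/m³
  stainless steel: σ_y = 334.0 MPa, ρ = 8073 kg/m³
  molybdenum: M = 6.80×10⁻³
  stainless steel: M = 5.96×10⁻³
  concrete: M = 5.30×10⁻³
  soda-lime glass: M = 3.91×10⁻³
Molybdenum ranks first.

molybdenum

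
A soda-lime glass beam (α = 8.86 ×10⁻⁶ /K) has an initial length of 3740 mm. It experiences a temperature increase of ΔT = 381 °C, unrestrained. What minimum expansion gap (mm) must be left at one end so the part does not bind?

12.6 mm

ΔL = α·L₀·ΔT = 8.86×10⁻⁶ × 3740 mm × 381.0 K = 12.6 mm.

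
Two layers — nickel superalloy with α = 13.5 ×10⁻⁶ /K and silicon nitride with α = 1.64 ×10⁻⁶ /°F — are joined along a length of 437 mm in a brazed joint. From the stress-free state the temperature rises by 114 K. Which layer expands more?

silicon nitride: α = 1.64×10⁻⁶/°F × 9/5 = 2.95×10⁻⁶/K.
α(nickel superalloy) = 13.5×10⁻⁶/K vs α(silicon nitride) = 2.95×10⁻⁶/K.
Higher α expands more for the same ΔT: nickel superalloy.

nickel superalloy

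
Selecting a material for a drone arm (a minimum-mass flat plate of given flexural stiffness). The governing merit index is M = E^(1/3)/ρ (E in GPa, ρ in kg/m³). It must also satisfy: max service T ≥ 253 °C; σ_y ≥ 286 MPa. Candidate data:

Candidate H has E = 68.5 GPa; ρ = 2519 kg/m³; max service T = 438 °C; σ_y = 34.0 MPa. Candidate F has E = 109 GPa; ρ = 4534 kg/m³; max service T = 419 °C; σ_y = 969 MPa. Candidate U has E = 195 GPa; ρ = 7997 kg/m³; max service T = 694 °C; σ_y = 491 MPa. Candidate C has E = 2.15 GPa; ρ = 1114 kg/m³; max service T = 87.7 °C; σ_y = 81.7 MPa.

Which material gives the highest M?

Screen on constraints: max service T ≥ 253 °C; σ_y ≥ 286 MPa. Survivors: candidate F, candidate U.
Per-candidate index values:
  candidate F: M = 1.05×10⁻³
  candidate U: M = 0.725×10⁻³
Candidate F ranks first.

candidate F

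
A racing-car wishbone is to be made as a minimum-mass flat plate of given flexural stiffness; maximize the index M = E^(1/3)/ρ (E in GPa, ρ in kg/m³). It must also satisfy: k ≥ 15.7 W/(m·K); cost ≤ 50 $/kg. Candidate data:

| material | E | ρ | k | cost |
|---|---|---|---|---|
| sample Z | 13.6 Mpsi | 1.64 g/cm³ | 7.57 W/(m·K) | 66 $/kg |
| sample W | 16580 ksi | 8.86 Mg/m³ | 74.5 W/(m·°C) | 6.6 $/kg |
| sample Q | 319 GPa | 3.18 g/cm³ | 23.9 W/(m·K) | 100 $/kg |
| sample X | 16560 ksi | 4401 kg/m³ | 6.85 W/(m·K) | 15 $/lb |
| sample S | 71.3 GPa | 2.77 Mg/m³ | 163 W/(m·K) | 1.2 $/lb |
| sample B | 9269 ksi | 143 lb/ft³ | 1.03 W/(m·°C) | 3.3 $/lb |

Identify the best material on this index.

sample S

Screen on constraints: k ≥ 15.7 W/(m·K); cost ≤ 50 $/kg. Survivors: sample W, sample S.
Normalizing units and computing the index:
  sample W: E = 114.3 GPa, ρ = 8860 kg/m³
  sample S: E = 71.30 GPa, ρ = 2770 kg/m³
  sample S: M = 1.50×10⁻³
  sample W: M = 0.548×10⁻³
The maximum is for sample S.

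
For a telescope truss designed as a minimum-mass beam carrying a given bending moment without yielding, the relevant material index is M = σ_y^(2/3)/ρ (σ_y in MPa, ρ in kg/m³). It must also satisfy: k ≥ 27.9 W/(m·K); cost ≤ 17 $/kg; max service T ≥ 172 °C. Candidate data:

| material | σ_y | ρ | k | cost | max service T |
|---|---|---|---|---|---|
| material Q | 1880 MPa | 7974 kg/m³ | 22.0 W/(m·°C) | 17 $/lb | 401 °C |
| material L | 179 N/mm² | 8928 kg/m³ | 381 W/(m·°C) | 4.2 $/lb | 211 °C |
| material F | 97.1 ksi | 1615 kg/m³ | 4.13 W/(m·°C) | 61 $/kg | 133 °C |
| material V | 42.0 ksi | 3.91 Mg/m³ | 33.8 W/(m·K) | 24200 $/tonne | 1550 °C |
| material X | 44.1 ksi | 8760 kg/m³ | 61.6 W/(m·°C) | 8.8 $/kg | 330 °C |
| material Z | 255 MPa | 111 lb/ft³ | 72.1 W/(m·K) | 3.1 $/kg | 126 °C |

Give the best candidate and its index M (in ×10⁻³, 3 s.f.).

material X, M = 5.16×10⁻³

Screen on constraints: k ≥ 27.9 W/(m·K); cost ≤ 17 $/kg; max service T ≥ 172 °C. Survivors: material L, material X.
After converting to SI:
  material L: σ_y = 179.0 MPa, ρ = 8928 kg/m³
  material X: σ_y = 304.1 MPa, ρ = 8760 kg/m³
  material X: M = 5.16×10⁻³
  material L: M = 3.56×10⁻³
Material X has the largest M.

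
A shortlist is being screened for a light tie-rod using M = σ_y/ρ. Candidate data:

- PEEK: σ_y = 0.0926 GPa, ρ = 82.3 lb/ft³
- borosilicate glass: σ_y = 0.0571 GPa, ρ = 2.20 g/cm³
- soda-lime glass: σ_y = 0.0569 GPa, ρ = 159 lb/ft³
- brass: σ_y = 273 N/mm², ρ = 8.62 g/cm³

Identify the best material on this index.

PEEK

In SI units:
  PEEK: σ_y = 92.60 MPa, ρ = 1318 kg/m³
  borosilicate glass: σ_y = 57.10 MPa, ρ = 2200 kg/m³
  soda-lime glass: σ_y = 56.90 MPa, ρ = 2547 kg/m³
  brass: σ_y = 273.0 MPa, ρ = 8620 kg/m³
  PEEK: M = 70.2 kN·m/kg
  brass: M = 31.7 kN·m/kg
  borosilicate glass: M = 26.0 kN·m/kg
  soda-lime glass: M = 22.3 kN·m/kg
Highest index: PEEK.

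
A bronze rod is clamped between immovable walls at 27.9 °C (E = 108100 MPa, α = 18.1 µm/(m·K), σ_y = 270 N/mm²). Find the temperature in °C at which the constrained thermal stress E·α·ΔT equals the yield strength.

166 °C

E = 108100 MPa = 108.1 GPa.
σ_y = 270 N/mm² = 270.0 MPa.
E·α·ΔT = 270.0 MPa ⇒ ΔT = 270.0 / (108.1×10³ × 18.1×10⁻⁶) = 138.0 K.
T = 27.9 + 138.0 = 165.9 °C.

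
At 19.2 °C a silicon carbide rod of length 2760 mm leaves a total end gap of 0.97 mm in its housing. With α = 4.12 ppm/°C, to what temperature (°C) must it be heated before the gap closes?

α·L₀·ΔT = 0.97 mm ⇒ ΔT = 0.97 / (4.12×10⁻⁶ × 2760.0) = 85.30 K.
T = 19.2 + 85.30 = 104.5 °C.

105 °C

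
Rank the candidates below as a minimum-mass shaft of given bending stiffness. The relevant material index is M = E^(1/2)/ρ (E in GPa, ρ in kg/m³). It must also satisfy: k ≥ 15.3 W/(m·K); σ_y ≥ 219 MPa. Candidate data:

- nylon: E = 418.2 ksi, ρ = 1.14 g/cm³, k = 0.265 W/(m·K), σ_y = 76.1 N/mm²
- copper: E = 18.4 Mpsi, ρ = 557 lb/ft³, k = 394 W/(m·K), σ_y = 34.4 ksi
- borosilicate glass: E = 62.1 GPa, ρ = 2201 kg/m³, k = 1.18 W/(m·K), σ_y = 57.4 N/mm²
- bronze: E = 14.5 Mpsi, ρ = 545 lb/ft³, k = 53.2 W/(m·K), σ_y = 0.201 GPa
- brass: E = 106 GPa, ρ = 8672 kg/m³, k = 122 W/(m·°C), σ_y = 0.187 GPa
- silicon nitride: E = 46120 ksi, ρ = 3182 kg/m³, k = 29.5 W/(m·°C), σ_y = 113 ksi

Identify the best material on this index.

Screen on constraints: k ≥ 15.3 W/(m·K); σ_y ≥ 219 MPa. Survivors: copper, silicon nitride.
After converting to SI:
  copper: E = 126.9 GPa, ρ = 8922 kg/m³
  silicon nitride: E = 318.0 GPa, ρ = 3182 kg/m³
  silicon nitride: M = 5.60×10⁻³
  copper: M = 1.26×10⁻³
Highest index: silicon nitride.

silicon nitride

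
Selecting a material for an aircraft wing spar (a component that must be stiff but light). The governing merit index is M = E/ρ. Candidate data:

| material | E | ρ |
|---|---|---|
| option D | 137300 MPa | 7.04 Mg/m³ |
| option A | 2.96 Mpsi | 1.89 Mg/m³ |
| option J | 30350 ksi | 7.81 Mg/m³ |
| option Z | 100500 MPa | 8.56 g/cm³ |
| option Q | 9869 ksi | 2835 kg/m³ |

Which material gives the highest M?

Convert each candidate to consistent units, then evaluate M:
  option D: E = 137.3 GPa, ρ = 7040 kg/m³
  option A: E = 20.41 GPa, ρ = 1890 kg/m³
  option J: E = 209.3 GPa, ρ = 7810 kg/m³
  option Z: E = 100.5 GPa, ρ = 8560 kg/m³
  option Q: E = 68.04 GPa, ρ = 2835 kg/m³
  option J: M = 26.8 MN·m/kg
  option Q: M = 24.0 MN·m/kg
  option D: M = 19.5 MN·m/kg
  option Z: M = 11.7 MN·m/kg
  option A: M = 10.8 MN·m/kg
Highest index: option J.

option J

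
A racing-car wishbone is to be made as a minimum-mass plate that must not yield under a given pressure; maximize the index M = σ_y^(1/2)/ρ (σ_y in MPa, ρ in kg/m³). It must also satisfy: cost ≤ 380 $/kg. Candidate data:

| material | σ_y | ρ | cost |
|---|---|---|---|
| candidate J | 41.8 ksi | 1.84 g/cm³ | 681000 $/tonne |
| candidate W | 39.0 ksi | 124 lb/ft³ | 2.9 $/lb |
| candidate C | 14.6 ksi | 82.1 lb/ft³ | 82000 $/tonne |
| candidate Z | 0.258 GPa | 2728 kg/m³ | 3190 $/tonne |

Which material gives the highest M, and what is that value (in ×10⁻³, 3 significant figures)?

Screen on constraints: cost ≤ 380 $/kg. Survivors: candidate W, candidate C, candidate Z.
Putting every candidate on a common basis:
  candidate W: σ_y = 268.9 MPa, ρ = 1986 kg/m³
  candidate C: σ_y = 100.7 MPa, ρ = 1315 kg/m³
  candidate Z: σ_y = 258.0 MPa, ρ = 2728 kg/m³
  candidate W: M = 8.26×10⁻³
  candidate C: M = 7.63×10⁻³
  candidate Z: M = 5.89×10⁻³
Candidate W has the largest M.

candidate W, M = 8.26×10⁻³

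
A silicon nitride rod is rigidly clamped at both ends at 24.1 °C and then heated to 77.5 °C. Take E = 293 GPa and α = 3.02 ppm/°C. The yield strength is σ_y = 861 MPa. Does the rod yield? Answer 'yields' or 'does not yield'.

ΔT = 53.40 K. Constrained thermal stress σ = E·α·ΔT = 293.0×10³ MPa × 3.02×10⁻⁶ × 53.40 = 47.3 MPa (compressive).
Compare to σ_y = 861 MPa: σ < σ_y, so it does not yield.

does not yield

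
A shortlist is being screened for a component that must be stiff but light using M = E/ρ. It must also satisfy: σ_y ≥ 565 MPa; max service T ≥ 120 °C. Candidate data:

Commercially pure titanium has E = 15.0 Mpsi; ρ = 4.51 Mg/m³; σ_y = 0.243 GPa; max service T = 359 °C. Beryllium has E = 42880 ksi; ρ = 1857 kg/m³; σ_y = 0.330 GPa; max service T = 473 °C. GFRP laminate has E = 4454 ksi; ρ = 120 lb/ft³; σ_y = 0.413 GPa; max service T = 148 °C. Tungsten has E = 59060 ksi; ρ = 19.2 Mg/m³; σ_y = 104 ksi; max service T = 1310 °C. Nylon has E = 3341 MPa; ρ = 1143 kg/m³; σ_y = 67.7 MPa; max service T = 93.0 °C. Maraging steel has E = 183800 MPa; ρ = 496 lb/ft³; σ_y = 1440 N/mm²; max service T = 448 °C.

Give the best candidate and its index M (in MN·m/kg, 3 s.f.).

Screen on constraints: σ_y ≥ 565 MPa; max service T ≥ 120 °C. Survivors: tungsten, maraging steel.
Normalizing units and computing the index:
  tungsten: E = 407.2 GPa, ρ = 19200 kg/m³
  maraging steel: E = 183.8 GPa, ρ = 7945 kg/m³
  maraging steel: M = 23.1 MN·m/kg
  tungsten: M = 21.2 MN·m/kg
Maraging steel ranks first.

maraging steel, M = 23.1 MN·m/kg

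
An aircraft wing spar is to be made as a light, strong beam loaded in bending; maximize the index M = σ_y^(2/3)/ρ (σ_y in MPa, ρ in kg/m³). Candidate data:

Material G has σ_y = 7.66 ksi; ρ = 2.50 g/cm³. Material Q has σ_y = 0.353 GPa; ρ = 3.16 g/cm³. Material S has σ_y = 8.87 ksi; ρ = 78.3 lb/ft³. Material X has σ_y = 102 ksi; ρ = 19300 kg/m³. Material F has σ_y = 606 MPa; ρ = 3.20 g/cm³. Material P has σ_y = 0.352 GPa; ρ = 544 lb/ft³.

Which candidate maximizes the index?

material F

Convert each candidate to consistent units, then evaluate M:
  material G: σ_y = 52.81 MPa, ρ = 2500 kg/m³
  material Q: σ_y = 353.0 MPa, ρ = 3160 kg/m³
  material S: σ_y = 61.16 MPa, ρ = 1254 kg/m³
  material X: σ_y = 703.3 MPa, ρ = 19300 kg/m³
  material F: σ_y = 606.0 MPa, ρ = 3200 kg/m³
  material P: σ_y = 352.0 MPa, ρ = 8714 kg/m³
  material F: M = 22.4×10⁻³
  material Q: M = 15.8×10⁻³
  material S: M = 12.4×10⁻³
  material P: M = 5.72×10⁻³
  material G: M = 5.63×10⁻³
  material X: M = 4.10×10⁻³
Highest index: material F.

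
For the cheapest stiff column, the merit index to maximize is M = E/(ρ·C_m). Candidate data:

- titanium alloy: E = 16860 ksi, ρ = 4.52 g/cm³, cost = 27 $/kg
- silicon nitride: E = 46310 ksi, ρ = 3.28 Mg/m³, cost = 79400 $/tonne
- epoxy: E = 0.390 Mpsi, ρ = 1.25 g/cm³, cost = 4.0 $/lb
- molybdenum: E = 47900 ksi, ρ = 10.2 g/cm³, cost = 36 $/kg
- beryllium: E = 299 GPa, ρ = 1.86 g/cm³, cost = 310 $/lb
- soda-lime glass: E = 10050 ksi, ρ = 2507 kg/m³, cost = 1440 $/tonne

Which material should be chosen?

soda-lime glass

Normalizing units and computing the index:
  titanium alloy: E = 116.2 GPa, ρ = 4520 kg/m³, cost = 27.00 $/kg
  silicon nitride: E = 319.3 GPa, ρ = 3280 kg/m³, cost = 79.40 $/kg
  epoxy: E = 2.689 GPa, ρ = 1250 kg/m³, cost = 8.818 $/kg
  molybdenum: E = 330.3 GPa, ρ = 10200 kg/m³, cost = 36.00 $/kg
  beryllium: E = 299.0 GPa, ρ = 1860 kg/m³, cost = 683.4 $/kg
  soda-lime glass: E = 69.29 GPa, ρ = 2507 kg/m³, cost = 1.440 $/kg
  soda-lime glass: M = 19.2 MN·m per $
  silicon nitride: M = 1.23 MN·m per $
  titanium alloy: M = 0.953 MN·m per $
  molybdenum: M = 0.899 MN·m per $
  epoxy: M = 0.244 MN·m per $
  beryllium: M = 0.235 MN·m per $
Soda-lime glass has the largest M.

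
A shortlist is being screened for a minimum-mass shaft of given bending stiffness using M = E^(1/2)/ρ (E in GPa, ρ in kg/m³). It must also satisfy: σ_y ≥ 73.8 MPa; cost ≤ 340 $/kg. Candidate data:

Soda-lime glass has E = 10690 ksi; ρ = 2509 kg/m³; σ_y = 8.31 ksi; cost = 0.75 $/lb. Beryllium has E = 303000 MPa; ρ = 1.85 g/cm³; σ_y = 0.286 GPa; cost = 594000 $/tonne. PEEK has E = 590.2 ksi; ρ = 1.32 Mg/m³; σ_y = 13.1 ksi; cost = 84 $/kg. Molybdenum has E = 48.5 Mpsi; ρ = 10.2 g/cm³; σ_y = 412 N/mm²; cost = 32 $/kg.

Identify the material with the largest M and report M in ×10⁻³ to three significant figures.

Screen on constraints: σ_y ≥ 73.8 MPa; cost ≤ 340 $/kg. Survivors: PEEK, molybdenum.
Normalizing units and computing the index:
  PEEK: E = 4.069 GPa, ρ = 1320 kg/m³
  molybdenum: E = 334.4 GPa, ρ = 10200 kg/m³
  molybdenum: M = 1.79×10⁻³
  PEEK: M = 1.53×10⁻³
Molybdenum has the largest M.

molybdenum, M = 1.79×10⁻³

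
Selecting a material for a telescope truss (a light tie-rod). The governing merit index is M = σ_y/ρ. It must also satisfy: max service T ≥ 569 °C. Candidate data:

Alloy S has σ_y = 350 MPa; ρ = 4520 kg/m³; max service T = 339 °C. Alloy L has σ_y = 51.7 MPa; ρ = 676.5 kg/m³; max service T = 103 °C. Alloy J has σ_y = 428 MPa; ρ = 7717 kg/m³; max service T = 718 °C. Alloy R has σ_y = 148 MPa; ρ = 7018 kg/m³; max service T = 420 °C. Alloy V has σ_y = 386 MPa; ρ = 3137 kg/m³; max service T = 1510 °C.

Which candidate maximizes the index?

Screen on constraints: max service T ≥ 569 °C. Survivors: alloy J, alloy V.
Evaluate M for each candidate:
  alloy V: M = 123 kN·m/kg
  alloy J: M = 55.5 kN·m/kg
The maximum is for alloy V.

alloy V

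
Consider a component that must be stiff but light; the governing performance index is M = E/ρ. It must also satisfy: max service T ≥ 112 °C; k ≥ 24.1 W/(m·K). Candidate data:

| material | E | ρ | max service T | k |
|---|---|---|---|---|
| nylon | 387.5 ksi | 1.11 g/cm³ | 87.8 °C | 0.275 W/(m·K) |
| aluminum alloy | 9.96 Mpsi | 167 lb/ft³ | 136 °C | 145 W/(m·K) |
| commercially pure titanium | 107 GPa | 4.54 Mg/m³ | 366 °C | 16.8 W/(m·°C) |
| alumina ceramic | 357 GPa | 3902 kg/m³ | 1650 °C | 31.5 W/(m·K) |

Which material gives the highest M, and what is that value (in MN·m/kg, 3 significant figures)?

Screen on constraints: max service T ≥ 112 °C; k ≥ 24.1 W/(m·K). Survivors: aluminum alloy, alumina ceramic.
Convert each candidate to consistent units, then evaluate M:
  aluminum alloy: E = 68.67 GPa, ρ = 2675 kg/m³
  alumina ceramic: E = 357.0 GPa, ρ = 3902 kg/m³
  alumina ceramic: M = 91.5 MN·m/kg
  aluminum alloy: M = 25.7 MN·m/kg
Alumina ceramic has the largest M.

alumina ceramic, M = 91.5 MN·m/kg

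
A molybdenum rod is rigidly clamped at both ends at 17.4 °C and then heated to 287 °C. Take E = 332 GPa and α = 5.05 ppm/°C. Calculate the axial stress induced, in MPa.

452 MPa

ΔT = 269.6 K. Constrained thermal stress σ = E·α·ΔT = 332.0×10³ MPa × 5.05×10⁻⁶ × 269.6 = 452 MPa (compressive).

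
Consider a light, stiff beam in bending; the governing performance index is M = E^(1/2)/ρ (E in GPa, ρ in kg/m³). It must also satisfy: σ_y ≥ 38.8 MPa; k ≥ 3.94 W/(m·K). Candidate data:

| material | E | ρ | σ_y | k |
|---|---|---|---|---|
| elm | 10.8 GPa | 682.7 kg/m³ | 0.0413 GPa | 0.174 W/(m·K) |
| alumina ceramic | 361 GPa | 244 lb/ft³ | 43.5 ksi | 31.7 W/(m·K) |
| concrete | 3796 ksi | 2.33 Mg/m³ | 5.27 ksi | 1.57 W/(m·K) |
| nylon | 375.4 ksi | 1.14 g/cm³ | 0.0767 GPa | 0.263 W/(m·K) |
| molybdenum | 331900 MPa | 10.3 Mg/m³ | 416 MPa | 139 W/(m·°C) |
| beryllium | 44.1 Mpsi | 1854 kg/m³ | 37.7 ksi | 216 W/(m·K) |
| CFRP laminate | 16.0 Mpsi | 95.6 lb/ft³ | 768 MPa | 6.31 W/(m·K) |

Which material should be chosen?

beryllium

Screen on constraints: σ_y ≥ 38.8 MPa; k ≥ 3.94 W/(m·K). Survivors: alumina ceramic, molybdenum, beryllium, CFRP laminate.
Normalizing units and computing the index:
  alumina ceramic: E = 361.0 GPa, ρ = 3909 kg/m³
  molybdenum: E = 331.9 GPa, ρ = 10300 kg/m³
  beryllium: E = 304.1 GPa, ρ = 1854 kg/m³
  CFRP laminate: E = 110.3 GPa, ρ = 1531 kg/m³
  beryllium: M = 9.41×10⁻³
  CFRP laminate: M = 6.86×10⁻³
  alumina ceramic: M = 4.86×10⁻³
  molybdenum: M = 1.77×10⁻³
Highest index: beryllium.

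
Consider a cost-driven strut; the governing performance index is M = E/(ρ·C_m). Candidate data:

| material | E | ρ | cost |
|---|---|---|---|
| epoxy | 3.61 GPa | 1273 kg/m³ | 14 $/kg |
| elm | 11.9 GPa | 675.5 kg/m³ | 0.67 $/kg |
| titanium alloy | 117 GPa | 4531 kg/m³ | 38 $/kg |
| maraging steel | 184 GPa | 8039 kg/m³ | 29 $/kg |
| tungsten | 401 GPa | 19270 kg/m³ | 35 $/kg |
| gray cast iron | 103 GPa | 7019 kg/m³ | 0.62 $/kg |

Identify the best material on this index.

Per-candidate index values:
  elm: M = 26.3 MN·m per $
  gray cast iron: M = 23.7 MN·m per $
  maraging steel: M = 0.789 MN·m per $
  titanium alloy: M = 0.680 MN·m per $
  tungsten: M = 0.595 MN·m per $
  epoxy: M = 0.203 MN·m per $
Highest index: elm.

elm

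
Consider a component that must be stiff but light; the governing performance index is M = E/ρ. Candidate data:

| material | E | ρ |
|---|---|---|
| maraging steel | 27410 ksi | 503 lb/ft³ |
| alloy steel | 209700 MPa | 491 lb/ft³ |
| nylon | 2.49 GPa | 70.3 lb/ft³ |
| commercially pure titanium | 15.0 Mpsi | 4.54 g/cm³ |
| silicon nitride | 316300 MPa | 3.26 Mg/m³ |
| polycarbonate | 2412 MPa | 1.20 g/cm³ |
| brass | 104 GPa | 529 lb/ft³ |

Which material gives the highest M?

silicon nitride

After converting to SI:
  maraging steel: E = 189.0 GPa, ρ = 8057 kg/m³
  alloy steel: E = 209.7 GPa, ρ = 7865 kg/m³
  nylon: E = 2.490 GPa, ρ = 1126 kg/m³
  commercially pure titanium: E = 103.4 GPa, ρ = 4540 kg/m³
  silicon nitride: E = 316.3 GPa, ρ = 3260 kg/m³
  polycarbonate: E = 2.412 GPa, ρ = 1200 kg/m³
  brass: E = 104.0 GPa, ρ = 8474 kg/m³
  silicon nitride: M = 97.0 MN·m/kg
  alloy steel: M = 26.7 MN·m/kg
  maraging steel: M = 23.5 MN·m/kg
  commercially pure titanium: M = 22.8 MN·m/kg
  brass: M = 12.3 MN·m/kg
  nylon: M = 2.21 MN·m/kg
  polycarbonate: M = 2.01 MN·m/kg
Silicon nitride has the largest M.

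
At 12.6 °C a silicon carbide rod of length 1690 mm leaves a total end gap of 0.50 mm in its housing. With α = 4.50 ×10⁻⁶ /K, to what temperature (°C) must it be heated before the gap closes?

α·L₀·ΔT = 0.5 mm ⇒ ΔT = 0.5 / (4.50×10⁻⁶ × 1690.0) = 65.75 K.
T = 12.6 + 65.75 = 78.35 °C.

78.3 °C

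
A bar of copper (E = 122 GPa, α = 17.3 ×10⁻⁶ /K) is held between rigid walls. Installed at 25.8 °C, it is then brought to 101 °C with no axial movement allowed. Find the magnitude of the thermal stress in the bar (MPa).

ΔT = 75.20 K. Constrained thermal stress σ = E·α·ΔT = 122.0×10³ MPa × 17.3×10⁻⁶ × 75.20 = 159 MPa (compressive).

159 MPa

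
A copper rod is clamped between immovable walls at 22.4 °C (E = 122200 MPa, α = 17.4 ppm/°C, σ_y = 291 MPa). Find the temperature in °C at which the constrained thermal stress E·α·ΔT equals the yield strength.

E = 122200 MPa = 122.2 GPa.
E·α·ΔT = 291.0 MPa ⇒ ΔT = 291.0 / (122.2×10³ × 17.4×10⁻⁶) = 136.9 K.
T = 22.4 + 136.9 = 159.3 °C.

159 °C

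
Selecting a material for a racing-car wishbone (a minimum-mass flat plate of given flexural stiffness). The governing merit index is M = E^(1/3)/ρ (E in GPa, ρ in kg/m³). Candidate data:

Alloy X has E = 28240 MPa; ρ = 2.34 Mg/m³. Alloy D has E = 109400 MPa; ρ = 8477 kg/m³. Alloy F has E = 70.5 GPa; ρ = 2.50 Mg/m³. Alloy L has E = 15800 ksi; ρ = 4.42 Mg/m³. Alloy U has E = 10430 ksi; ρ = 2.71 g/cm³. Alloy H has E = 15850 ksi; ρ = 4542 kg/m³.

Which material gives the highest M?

After converting to SI:
  alloy X: E = 28.24 GPa, ρ = 2340 kg/m³
  alloy D: E = 109.4 GPa, ρ = 8477 kg/m³
  alloy F: E = 70.50 GPa, ρ = 2500 kg/m³
  alloy L: E = 108.9 GPa, ρ = 4420 kg/m³
  alloy U: E = 71.91 GPa, ρ = 2710 kg/m³
  alloy H: E = 109.3 GPa, ρ = 4542 kg/m³
  alloy F: M = 1.65×10⁻³
  alloy U: M = 1.53×10⁻³
  alloy X: M = 1.30×10⁻³
  alloy L: M = 1.08×10⁻³
  alloy H: M = 1.05×10⁻³
  alloy D: M = 0.564×10⁻³
The maximum is for alloy F.

alloy F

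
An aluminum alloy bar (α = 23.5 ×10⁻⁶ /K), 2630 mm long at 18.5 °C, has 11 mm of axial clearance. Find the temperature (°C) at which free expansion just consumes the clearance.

α·L₀·ΔT = 11.0 mm ⇒ ΔT = 11.0 / (23.5×10⁻⁶ × 2630.0) = 178.0 K.
T = 18.5 + 178.0 = 196.5 °C.

196 °C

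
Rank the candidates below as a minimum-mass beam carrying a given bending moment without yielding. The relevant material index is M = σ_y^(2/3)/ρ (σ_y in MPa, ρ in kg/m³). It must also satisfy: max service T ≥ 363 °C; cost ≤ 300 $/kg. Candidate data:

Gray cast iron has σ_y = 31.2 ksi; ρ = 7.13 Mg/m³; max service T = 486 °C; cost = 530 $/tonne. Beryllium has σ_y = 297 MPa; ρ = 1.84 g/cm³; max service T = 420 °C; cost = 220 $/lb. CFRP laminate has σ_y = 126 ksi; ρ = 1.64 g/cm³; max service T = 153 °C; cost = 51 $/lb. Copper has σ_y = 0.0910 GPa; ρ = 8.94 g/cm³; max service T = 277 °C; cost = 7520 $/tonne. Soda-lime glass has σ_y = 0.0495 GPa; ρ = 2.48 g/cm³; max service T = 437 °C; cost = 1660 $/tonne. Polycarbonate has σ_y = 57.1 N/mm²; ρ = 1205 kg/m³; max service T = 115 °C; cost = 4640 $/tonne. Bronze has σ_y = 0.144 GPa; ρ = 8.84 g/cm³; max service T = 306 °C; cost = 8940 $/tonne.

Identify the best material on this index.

soda-lime glass

Screen on constraints: max service T ≥ 363 °C; cost ≤ 300 $/kg. Survivors: gray cast iron, soda-lime glass.
After converting to SI:
  gray cast iron: σ_y = 215.1 MPa, ρ = 7130 kg/m³
  soda-lime glass: σ_y = 49.50 MPa, ρ = 2480 kg/m³
  soda-lime glass: M = 5.44×10⁻³
  gray cast iron: M = 5.04×10⁻³
The maximum is for soda-lime glass.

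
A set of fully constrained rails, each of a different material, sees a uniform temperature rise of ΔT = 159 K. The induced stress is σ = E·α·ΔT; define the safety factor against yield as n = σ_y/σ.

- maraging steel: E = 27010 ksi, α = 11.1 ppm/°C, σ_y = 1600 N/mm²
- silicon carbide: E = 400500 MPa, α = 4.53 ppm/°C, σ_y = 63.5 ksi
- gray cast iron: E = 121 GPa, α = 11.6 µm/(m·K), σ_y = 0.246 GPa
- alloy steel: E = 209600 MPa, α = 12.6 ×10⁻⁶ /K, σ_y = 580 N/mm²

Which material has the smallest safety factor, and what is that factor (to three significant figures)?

gray cast iron, n = 1.10

With everything in SI (GPa, ×10⁻⁶/K, MPa):
  maraging steel: E = 186.2, α = 11.1, σ_y = 1600 → σ = 329 MPa, n = 4.87
  silicon carbide: E = 400.5, α = 4.53, σ_y = 437.8 → σ = 288 MPa, n = 1.52
  gray cast iron: E = 121.0, α = 11.6, σ_y = 246.0 → σ = 223 MPa, n = 1.10
  alloy steel: E = 209.6, α = 12.6, σ_y = 580.0 → σ = 420 MPa, n = 1.38
Smallest n: gray cast iron with n = 1.10.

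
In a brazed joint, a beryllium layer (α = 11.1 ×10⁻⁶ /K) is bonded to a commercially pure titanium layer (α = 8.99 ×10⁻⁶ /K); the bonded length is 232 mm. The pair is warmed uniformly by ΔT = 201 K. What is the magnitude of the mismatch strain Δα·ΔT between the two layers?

4.24×10⁻⁴

Δα = |11.1 − 8.99|×10⁻⁶/K = 2.11×10⁻⁶/K.
Mismatch strain = Δα·ΔT = 2.11×10⁻⁶ × 201.0 = 4.24×10⁻⁴.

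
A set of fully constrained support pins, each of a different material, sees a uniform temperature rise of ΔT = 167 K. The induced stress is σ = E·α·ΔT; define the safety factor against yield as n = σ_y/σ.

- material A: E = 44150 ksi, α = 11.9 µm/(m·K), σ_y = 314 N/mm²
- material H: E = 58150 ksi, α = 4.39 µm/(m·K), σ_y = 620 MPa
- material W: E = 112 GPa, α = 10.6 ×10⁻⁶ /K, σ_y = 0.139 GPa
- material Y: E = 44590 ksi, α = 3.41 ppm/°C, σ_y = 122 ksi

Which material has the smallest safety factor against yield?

material A

With everything in SI (GPa, ×10⁻⁶/K, MPa):
  material A: E = 304.4, α = 11.9, σ_y = 314.0 → σ = 605 MPa, n = 0.519
  material H: E = 400.9, α = 4.39, σ_y = 620.0 → σ = 294 MPa, n = 2.11
  material W: E = 112.0, α = 10.6, σ_y = 139.0 → σ = 198 MPa, n = 0.701
  material Y: E = 307.4, α = 3.41, σ_y = 841.2 → σ = 175 MPa, n = 4.80
Smallest n: material A with n = 0.519.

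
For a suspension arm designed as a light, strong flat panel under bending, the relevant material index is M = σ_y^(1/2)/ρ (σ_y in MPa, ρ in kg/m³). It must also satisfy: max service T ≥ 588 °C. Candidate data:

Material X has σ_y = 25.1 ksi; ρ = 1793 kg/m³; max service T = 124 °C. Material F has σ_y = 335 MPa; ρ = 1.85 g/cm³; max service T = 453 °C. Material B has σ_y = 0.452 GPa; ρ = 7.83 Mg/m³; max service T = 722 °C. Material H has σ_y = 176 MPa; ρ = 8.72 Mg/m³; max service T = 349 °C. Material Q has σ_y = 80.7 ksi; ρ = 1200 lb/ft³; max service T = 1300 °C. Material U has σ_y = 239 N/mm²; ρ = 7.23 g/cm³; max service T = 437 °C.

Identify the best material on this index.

Screen on constraints: max service T ≥ 588 °C. Survivors: material B, material Q.
Putting every candidate on a common basis:
  material B: σ_y = 452.0 MPa, ρ = 7830 kg/m³
  material Q: σ_y = 556.4 MPa, ρ = 19220 kg/m³
  material B: M = 2.72×10⁻³
  material Q: M = 1.23×10⁻³
Highest index: material B.

material B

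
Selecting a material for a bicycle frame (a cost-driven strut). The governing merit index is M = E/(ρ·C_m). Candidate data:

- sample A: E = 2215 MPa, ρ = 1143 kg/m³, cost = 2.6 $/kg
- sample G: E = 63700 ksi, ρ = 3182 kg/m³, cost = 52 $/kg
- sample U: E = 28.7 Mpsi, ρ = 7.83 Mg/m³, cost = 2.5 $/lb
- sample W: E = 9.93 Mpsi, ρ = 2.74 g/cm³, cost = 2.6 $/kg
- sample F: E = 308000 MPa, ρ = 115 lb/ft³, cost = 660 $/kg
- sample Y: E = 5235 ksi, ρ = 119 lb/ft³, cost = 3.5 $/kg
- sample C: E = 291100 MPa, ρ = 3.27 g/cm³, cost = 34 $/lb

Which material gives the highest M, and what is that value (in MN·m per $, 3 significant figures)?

sample W, M = 9.61 MN·m per $

Convert each candidate to consistent units, then evaluate M:
  sample A: E = 2.215 GPa, ρ = 1143 kg/m³, cost = 2.600 $/kg
  sample G: E = 439.2 GPa, ρ = 3182 kg/m³, cost = 52.00 $/kg
  sample U: E = 197.9 GPa, ρ = 7830 kg/m³, cost = 5.511 $/kg
  sample W: E = 68.46 GPa, ρ = 2740 kg/m³, cost = 2.600 $/kg
  sample F: E = 308.0 GPa, ρ = 1842 kg/m³, cost = 660.0 $/kg
  sample Y: E = 36.09 GPa, ρ = 1906 kg/m³, cost = 3.500 $/kg
  sample C: E = 291.1 GPa, ρ = 3270 kg/m³, cost = 74.96 $/kg
  sample W: M = 9.61 MN·m per $
  sample Y: M = 5.41 MN·m per $
  sample U: M = 4.59 MN·m per $
  sample G: M = 2.65 MN·m per $
  sample C: M = 1.19 MN·m per $
  sample A: M = 0.745 MN·m per $
  sample F: M = 0.253 MN·m per $
Sample W has the largest M.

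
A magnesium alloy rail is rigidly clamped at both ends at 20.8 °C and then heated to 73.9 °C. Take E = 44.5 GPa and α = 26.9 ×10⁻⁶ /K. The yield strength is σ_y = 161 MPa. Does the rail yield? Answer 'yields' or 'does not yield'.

ΔT = 53.10 K. Constrained thermal stress σ = E·α·ΔT = 44.50×10³ MPa × 26.9×10⁻⁶ × 53.10 = 63.6 MPa (compressive).
Compare to σ_y = 161 MPa: σ < σ_y, so it does not yield.

does not yield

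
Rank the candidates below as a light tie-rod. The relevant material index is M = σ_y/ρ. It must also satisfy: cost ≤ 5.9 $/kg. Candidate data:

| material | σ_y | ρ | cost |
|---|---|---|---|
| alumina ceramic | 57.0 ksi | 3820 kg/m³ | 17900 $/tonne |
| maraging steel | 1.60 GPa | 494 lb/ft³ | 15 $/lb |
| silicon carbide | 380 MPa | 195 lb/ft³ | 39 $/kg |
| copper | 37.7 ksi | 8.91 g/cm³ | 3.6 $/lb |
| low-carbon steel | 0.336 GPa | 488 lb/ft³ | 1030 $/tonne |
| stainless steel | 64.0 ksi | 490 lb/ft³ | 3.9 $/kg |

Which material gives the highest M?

stainless steel

Screen on constraints: cost ≤ 5.9 $/kg. Survivors: low-carbon steel, stainless steel.
Convert each candidate to consistent units, then evaluate M:
  low-carbon steel: σ_y = 336.0 MPa, ρ = 7817 kg/m³
  stainless steel: σ_y = 441.3 MPa, ρ = 7849 kg/m³
  stainless steel: M = 56.2 kN·m/kg
  low-carbon steel: M = 43.0 kN·m/kg
Stainless steel ranks first.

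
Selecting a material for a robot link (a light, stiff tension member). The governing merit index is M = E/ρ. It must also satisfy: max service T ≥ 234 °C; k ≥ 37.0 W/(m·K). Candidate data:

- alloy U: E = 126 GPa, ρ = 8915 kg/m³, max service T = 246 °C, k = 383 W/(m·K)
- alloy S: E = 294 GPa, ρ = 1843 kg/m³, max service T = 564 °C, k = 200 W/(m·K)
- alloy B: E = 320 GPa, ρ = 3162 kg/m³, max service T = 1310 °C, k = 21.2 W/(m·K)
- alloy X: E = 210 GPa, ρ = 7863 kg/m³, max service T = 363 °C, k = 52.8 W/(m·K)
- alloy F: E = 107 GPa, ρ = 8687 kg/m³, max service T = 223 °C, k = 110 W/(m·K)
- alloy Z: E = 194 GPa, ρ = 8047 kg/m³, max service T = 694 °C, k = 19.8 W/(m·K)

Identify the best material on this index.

Screen on constraints: max service T ≥ 234 °C; k ≥ 37.0 W/(m·K). Survivors: alloy U, alloy S, alloy X.
Evaluate M for each candidate:
  alloy S: M = 160 MN·m/kg
  alloy X: M = 26.7 MN·m/kg
  alloy U: M = 14.1 MN·m/kg
The maximum is for alloy S.

alloy S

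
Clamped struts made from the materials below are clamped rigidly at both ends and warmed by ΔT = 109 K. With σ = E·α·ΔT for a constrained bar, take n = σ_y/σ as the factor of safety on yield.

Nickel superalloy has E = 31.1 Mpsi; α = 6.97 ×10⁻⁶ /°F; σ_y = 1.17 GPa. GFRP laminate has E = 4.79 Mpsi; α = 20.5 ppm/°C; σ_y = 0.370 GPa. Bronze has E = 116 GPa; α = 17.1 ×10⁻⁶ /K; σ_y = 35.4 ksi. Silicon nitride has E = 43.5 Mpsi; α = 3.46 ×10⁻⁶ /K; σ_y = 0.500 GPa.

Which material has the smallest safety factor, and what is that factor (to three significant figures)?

With everything in SI (GPa, ×10⁻⁶/K, MPa):
  nickel superalloy: E = 214.4, α = 12.5, σ_y = 1170 → σ = 293 MPa, n = 3.99
  GFRP laminate: E = 33.03, α = 20.5, σ_y = 370.0 → σ = 73.8 MPa, n = 5.01
  bronze: E = 116.0, α = 17.1, σ_y = 244.1 → σ = 216 MPa, n = 1.13
  silicon nitride: E = 299.9, α = 3.46, σ_y = 500.0 → σ = 113 MPa, n = 4.42
Bronze has the lowest safety factor, n = 1.13.

bronze, n = 1.13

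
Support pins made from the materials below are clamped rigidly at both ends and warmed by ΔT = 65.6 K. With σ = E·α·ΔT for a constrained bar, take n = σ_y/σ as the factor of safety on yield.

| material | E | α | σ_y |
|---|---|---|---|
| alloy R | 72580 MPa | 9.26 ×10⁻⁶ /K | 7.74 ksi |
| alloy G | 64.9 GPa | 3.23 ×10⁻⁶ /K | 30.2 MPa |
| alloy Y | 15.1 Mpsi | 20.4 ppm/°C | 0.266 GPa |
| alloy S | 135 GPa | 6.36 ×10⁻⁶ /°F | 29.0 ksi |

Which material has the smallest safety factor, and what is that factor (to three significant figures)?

With everything in SI (GPa, ×10⁻⁶/K, MPa):
  alloy R: E = 72.58, α = 9.26, σ_y = 53.37 → σ = 44.1 MPa, n = 1.21
  alloy G: E = 64.90, α = 3.23, σ_y = 30.20 → σ = 13.8 MPa, n = 2.20
  alloy Y: E = 104.1, α = 20.4, σ_y = 266.0 → σ = 139 MPa, n = 1.91
  alloy S: E = 135.0, α = 11.4, σ_y = 199.9 → σ = 101 MPa, n = 1.97
The minimum is alloy R at n = 1.21.

alloy R, n = 1.21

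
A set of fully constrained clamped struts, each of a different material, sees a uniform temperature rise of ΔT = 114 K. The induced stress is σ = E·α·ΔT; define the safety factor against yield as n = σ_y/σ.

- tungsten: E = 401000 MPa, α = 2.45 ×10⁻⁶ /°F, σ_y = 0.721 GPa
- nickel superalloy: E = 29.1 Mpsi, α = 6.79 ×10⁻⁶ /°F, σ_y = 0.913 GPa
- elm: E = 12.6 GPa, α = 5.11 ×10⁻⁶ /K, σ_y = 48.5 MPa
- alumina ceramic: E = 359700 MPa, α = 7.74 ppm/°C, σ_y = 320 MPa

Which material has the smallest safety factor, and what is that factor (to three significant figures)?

Per material, after unit conversion:
  tungsten: E = 401.0, α = 4.41, σ_y = 721.0 → σ = 202 MPa, n = 3.58
  nickel superalloy: E = 200.6, α = 12.2, σ_y = 913.0 → σ = 280 MPa, n = 3.27
  elm: E = 12.60, α = 5.11, σ_y = 48.50 → σ = 7.34 MPa, n = 6.61
  alumina ceramic: E = 359.7, α = 7.74, σ_y = 320.0 → σ = 317 MPa, n = 1.01
Alumina ceramic has the lowest safety factor, n = 1.01.

alumina ceramic, n = 1.01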